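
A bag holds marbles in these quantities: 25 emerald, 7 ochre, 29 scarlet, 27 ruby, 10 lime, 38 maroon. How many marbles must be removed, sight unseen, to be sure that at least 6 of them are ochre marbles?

In the worst case for collecting ochre marbles, every non-ochre marble comes out first.
There are 25 + 29 + 27 + 10 + 38 = 129 non-ochre marbles altogether.
After those, each further marble must be ochre, so 129 + 6 = 135 draws guarantee 6 ochre marbles.

135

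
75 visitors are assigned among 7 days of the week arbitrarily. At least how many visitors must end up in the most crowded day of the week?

By pigeonhole, the 7 days of the week are the holes and the 75 visitors are the pigeons.
If every day of the week held at most 10 visitors, the total would be at most 7 × 10 = 70, which is less than 75.
So some day of the week holds at least ⌈75/7⌉ = 11 visitors.

11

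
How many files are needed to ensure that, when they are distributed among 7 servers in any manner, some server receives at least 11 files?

With 70 files one could put exactly 10 in each of the 7 servers, and no server would reach 11.
By the pigeonhole principle, one more file must land in a server that already has 10, giving it 11.
So 7 × 10 + 1 = 71 files are required.

71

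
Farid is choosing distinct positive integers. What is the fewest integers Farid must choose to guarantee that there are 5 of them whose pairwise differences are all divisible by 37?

Integers whose pairwise differences are multiples of 37 are exactly those sharing a remainder mod 37. Pigeonhole: the 37 residue classes mod 37 are the pigeonholes.
With 148 integers one could put 4 in each residue class and have no class reach 5.
The 149th integer pushes some class to 5, so 37·4 + 1 = 149.

149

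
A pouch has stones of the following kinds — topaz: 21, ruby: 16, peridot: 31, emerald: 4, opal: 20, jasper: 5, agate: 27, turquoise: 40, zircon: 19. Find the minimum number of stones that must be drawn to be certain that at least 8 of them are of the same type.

59

Put each drawn stone into a box by type. The largest draw with every box below 8 takes min(count, 7) from each type; types with fewer than 7 contribute all they have.
Σ min(cᵢ, 7) = 7 + 7 + 7 + 4 + 7 + 5 + 7 + 7 + 7 = 58.
Draw number 58 + 1 = 59 must push one box to 8.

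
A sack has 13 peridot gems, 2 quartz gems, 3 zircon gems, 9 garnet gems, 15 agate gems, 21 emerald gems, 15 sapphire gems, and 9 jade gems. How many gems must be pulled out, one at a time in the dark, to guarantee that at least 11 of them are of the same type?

64

The 8 types are the holes; the gems drawn are the pigeons.
To avoid 11 of any one type, the worst case takes at most 10 of each type, or every gem of a type that has fewer than 10.
That gives 10 + 2 + 3 + 9 + 10 + 10 + 10 + 9 = 63 gems with no type reaching 11.
The next gem forces some type to 11, so 63 + 1 = 64.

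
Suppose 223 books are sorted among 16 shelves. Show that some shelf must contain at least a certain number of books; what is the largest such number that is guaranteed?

By pigeonhole, the 16 shelves are the holes and the 223 books are the pigeons.
If every shelf held at most 13 books, the total would be at most 16 × 13 = 208, which is less than 223.
So some shelf holds at least ⌈223/16⌉ = 14 books.

14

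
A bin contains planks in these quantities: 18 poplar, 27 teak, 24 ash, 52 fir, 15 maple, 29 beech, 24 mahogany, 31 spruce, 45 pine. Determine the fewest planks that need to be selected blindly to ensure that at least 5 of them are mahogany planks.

In the worst case for collecting mahogany planks, every non-mahogany plank comes out first.
There are 18 + 27 + 24 + 52 + 15 + 29 + 31 + 45 = 241 non-mahogany planks altogether.
After those, each further plank must be mahogany, so 241 + 5 = 246 draws guarantee 5 mahogany planks.

246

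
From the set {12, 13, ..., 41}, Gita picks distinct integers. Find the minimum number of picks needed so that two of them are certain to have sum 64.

22

Two chosen integers sum to 64 exactly when both halves of some pair {x, 64−x} with 23 ≤ x ≤ 64−x ≤ 41 are chosen — 9 such pairs.
The remaining 12 elements (those with no distinct partner in range) can never complete a 64-sum, so the worst case takes all of them and one from each pair: 12 + 9 = 21.
The 22nd integer has to be the second member of some pair, so 21 + 1 = 22.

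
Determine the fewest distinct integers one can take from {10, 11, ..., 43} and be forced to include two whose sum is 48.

Group the elements by complementary pair {x, 48−x}: {10,38}, {11,37}, {12,36}, …, giving 14 two-element pairs, the single value 24 (it cannot pair with itself since the integers are distinct), and 5 integers whose partner 48−x falls outside [10,43].
Treating each of those 20 groups as a pigeonhole, one can pick one integer per group — 20 integers — with no two summing to 48.
The 21st integer lands in an occupied pair, forcing a sum of 48.

21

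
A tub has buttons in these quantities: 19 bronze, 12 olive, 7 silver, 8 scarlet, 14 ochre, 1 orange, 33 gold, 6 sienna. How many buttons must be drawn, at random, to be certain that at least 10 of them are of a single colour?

59

By pigeonhole, put each drawn button into a box by colour. The largest draw with every box below 10 takes min(count, 9) from each colour; colours with fewer than 9 contribute all they have.
Σ min(cᵢ, 9) = 9 + 9 + 7 + 8 + 9 + 1 + 9 + 6 = 58.
Draw number 58 + 1 = 59 must push one box to 10.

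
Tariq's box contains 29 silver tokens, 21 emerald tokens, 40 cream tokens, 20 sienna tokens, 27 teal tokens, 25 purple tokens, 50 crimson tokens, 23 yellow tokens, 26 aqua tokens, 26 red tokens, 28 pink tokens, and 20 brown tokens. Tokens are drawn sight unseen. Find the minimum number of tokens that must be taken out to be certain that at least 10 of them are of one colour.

The 12 colours are the holes; the tokens drawn are the pigeons.
To avoid 10 of any one colour, the worst case takes at most 9 of each colour.
That gives 9 + 9 + 9 + 9 + 9 + 9 + 9 + 9 + 9 + 9 + 9 + 9 = 108 tokens with no colour reaching 10.
The next token forces some colour to 10, so 108 + 1 = 109.

109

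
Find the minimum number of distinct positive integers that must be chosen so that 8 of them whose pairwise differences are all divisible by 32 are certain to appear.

225

Integers whose pairwise differences are multiples of 32 are exactly those sharing a remainder mod 32. The 32 residue classes mod 32 are the pigeonholes.
With 224 integers one could put 7 in each residue class and have no class reach 8.
The 225th integer pushes some class to 8, so 32·7 + 1 = 225.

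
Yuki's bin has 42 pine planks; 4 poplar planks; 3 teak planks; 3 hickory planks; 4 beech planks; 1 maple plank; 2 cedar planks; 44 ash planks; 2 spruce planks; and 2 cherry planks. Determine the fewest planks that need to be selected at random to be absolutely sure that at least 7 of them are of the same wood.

34

By the pigeonhole principle, the 10 woods are the holes; the planks drawn are the pigeons.
To avoid 7 of any one wood, the worst case takes at most 6 of each wood, or every plank of a wood that has fewer than 6.
That gives 6 + 4 + 3 + 3 + 4 + 1 + 2 + 6 + 2 + 2 = 33 planks with no wood reaching 7.
The next plank forces some wood to 7, so 33 + 1 = 34.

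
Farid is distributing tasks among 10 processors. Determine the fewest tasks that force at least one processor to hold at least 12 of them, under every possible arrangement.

With 110 tasks one could put exactly 11 in each of the 10 processors, and no processor would reach 12.
One more task must land in a processor that already has 11, giving it 12.
So 10 × 11 + 1 = 111 tasks are required.

111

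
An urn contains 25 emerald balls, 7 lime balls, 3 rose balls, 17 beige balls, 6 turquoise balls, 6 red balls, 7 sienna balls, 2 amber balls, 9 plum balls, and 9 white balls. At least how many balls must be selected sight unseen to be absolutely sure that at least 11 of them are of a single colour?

An adversary could hand out at most 10 balls per colour (8 colours run out sooner): 10 + 7 + 3 + 10 + 6 + 6 + 7 + 2 + 9 + 9 = 69 balls and still no colour has 11.
By pigeonhole, one more ball lands in a colour already at 10, so 70 draws are enough and 69 are not.

70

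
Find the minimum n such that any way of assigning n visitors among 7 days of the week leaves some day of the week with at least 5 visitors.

29

With 28 visitors one could put exactly 4 in each of the 7 days of the week, and no day of the week would reach 5.
Pigeonhole: one more visitor must land in a day of the week that already has 4, giving it 5.
So 7 × 4 + 1 = 29 visitors are required.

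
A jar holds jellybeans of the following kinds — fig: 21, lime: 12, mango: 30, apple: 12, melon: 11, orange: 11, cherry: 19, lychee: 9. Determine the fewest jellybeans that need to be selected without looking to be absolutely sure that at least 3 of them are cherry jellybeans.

109

In the worst case for collecting cherry jellybeans, every non-cherry jellybean comes out first.
There are 21 + 12 + 30 + 12 + 11 + 11 + 9 = 106 non-cherry jellybeans altogether.
After those, each further jellybean must be cherry, so 106 + 3 = 109 draws guarantee 3 cherry jellybeans.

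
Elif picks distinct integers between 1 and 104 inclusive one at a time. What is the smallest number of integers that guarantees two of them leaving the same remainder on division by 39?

40

Pigeonhole: the 39 residue classes mod 39 are the pigeonholes.
With 39 integers one could put 1 in each residue class and have no class reach 2.
The 40th integer pushes some class to 2, so 39·1 + 1 = 40.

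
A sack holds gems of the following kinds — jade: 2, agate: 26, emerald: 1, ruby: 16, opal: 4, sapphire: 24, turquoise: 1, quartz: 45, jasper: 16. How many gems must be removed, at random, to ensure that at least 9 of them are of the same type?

49

By the pigeonhole principle, the 9 types are the holes; the gems drawn are the pigeons.
To avoid 9 of any one type, the worst case takes at most 8 of each type, or every gem of a type that has fewer than 8.
That gives 2 + 8 + 1 + 8 + 4 + 8 + 1 + 8 + 8 = 48 gems with no type reaching 9.
The next gem forces some type to 9, so 48 + 1 = 49.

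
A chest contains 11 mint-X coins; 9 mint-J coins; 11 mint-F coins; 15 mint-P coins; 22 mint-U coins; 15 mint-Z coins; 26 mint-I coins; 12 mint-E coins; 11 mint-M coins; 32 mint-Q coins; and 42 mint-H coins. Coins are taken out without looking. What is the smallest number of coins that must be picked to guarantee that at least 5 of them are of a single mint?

Put each drawn coin into a box by mint. The largest draw with every box below 5 takes min(count, 4) from each mint.
Σ min(cᵢ, 4) = 4 + 4 + 4 + 4 + 4 + 4 + 4 + 4 + 4 + 4 + 4 = 44.
Draw number 44 + 1 = 45 must push one box to 5.

45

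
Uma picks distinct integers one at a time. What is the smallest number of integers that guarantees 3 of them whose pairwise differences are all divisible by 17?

Integers whose pairwise differences are multiples of 17 are exactly those sharing a remainder mod 17. Pigeonhole: the 17 residue classes mod 17 are the pigeonholes.
With 34 integers one could put 2 in each residue class and have no class reach 3.
The 35th integer pushes some class to 3, so 17·2 + 1 = 35.

35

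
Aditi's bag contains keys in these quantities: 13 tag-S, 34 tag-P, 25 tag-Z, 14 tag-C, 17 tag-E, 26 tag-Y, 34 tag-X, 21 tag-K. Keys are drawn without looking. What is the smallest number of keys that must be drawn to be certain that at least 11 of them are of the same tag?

An adversary could hand out at most 10 keys per tag: 10 + 10 + 10 + 10 + 10 + 10 + 10 + 10 = 80 keys and still no tag has 11.
By pigeonhole, one more key lands in a tag already at 10, so 81 draws are enough and 80 are not.

81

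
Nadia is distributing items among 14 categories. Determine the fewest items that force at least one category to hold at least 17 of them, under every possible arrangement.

With 224 items one could put exactly 16 in each of the 14 categories, and no category would reach 17.
One more item must land in a category that already has 16, giving it 17.
So 14 × 16 + 1 = 225 items are required.

225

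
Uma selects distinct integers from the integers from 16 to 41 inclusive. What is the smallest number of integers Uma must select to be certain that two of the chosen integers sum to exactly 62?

A set avoiding the sum 62 can contain at most one of each pair {x, 62−x}, plus the 6 elements whose complement lies outside the range or equal to its own complement.
The integers 16, …, 31 (16 of them) are such a set: any two sum to at least 16+17 = 33 and at most 30+31 = 61 < 62.
Any 17th integer completes one of the 10 pairs, so 17 choices force a sum of 62.

17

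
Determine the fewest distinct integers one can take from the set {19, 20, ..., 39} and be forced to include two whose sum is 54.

A set avoiding the sum 54 can contain at most one of each pair {x, 54−x}, plus the 5 elements whose complement lies outside the range or equal to its own complement.
The integers 27, …, 39 (13 of them) are such a set: any two sum to at least 27+28 = 55 > 54.
By pigeonhole, any 14th integer completes one of the 8 pairs, so 14 choices force a sum of 54.

14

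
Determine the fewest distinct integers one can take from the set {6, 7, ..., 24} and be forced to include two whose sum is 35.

Two chosen integers sum to 35 exactly when both halves of some pair {x, 35−x} with 11 ≤ x ≤ 35−x ≤ 24 are chosen — 7 such pairs.
The remaining 5 elements (those with no distinct partner in range) can never complete a 35-sum, so the worst case takes all of them and one from each pair: 5 + 7 = 12.
By the pigeonhole principle, the 13th integer has to be the second member of some pair, so 12 + 1 = 13.

13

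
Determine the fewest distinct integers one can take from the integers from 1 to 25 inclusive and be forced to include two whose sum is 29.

Group the elements by complementary pair {x, 29−x}: {4,25}, {5,24}, {6,23}, …, giving 11 two-element pairs and 3 integers whose partner 29−x falls outside [1,25].
Treating each of those 14 groups as a pigeonhole, one can pick one integer per group — 14 integers — with no two summing to 29.
The 15th integer lands in an occupied pair, forcing a sum of 29.

15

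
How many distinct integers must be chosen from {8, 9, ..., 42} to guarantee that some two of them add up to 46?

21

Group the elements by complementary pair {x, 46−x}: {8,38}, {9,37}, {10,36}, …, giving 15 two-element pairs; the single value 23 (it cannot pair with itself since the integers are distinct); and 4 integers whose partner 46−x falls outside [8,42].
Treating each of those 20 groups as a pigeonhole, one can pick one integer per group — 20 integers — with no two summing to 46.
The 21st integer lands in an occupied pair, forcing a sum of 46.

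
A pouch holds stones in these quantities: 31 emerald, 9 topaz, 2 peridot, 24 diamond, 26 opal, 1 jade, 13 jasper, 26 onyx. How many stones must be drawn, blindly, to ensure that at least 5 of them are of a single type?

28

By pigeonhole, put each drawn stone into a box by type. The largest draw with every box below 5 takes min(count, 4) from each type; types with fewer than 4 contribute all they have.
Σ min(cᵢ, 4) = 4 + 4 + 2 + 4 + 4 + 1 + 4 + 4 = 27.
Draw number 27 + 1 = 28 must push one box to 5.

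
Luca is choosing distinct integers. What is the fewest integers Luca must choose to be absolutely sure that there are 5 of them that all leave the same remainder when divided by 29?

The 29 residue classes mod 29 are the pigeonholes.
With 116 integers one could put 4 in each residue class and have no class reach 5.
The 117th integer pushes some class to 5, so 29·4 + 1 = 117.

117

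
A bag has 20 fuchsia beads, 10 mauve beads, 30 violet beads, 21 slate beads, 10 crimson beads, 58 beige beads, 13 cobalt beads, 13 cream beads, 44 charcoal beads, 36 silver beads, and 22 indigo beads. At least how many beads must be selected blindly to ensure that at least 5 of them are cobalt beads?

In the worst case for collecting cobalt beads, every non-cobalt bead comes out first.
There are 20 + 10 + 30 + 21 + 10 + 58 + 13 + 44 + 36 + 22 = 264 non-cobalt beads altogether.
After those, each further bead must be cobalt, so 264 + 5 = 269 draws guarantee 5 cobalt beads.

269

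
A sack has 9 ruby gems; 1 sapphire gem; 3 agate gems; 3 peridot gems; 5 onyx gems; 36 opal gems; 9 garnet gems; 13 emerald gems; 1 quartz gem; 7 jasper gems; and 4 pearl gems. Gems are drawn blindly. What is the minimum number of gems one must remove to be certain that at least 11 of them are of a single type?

The 11 types are the holes; the gems drawn are the pigeons.
To avoid 11 of any one type, the worst case takes at most 10 of each type, or every gem of a type that has fewer than 10.
That gives 9 + 1 + 3 + 3 + 5 + 10 + 9 + 10 + 1 + 7 + 4 = 62 gems with no type reaching 11.
The next gem forces some type to 11, so 62 + 1 = 63.

63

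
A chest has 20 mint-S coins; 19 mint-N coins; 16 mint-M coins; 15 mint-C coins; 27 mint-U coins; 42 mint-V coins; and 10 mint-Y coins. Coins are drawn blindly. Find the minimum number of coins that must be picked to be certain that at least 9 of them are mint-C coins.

In the worst case for collecting mint-C coins, every non-mint-C coin comes out first.
There are 20 + 19 + 16 + 27 + 42 + 10 = 134 non-mint-C coins altogether.
After those, each further coin must be mint-C, so 134 + 9 = 143 draws guarantee 9 mint-C coins.

143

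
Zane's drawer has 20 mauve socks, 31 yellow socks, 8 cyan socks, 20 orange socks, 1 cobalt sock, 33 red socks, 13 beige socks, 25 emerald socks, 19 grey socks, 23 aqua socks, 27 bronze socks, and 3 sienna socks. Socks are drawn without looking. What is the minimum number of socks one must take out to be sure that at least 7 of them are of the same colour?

65

By the pigeonhole principle, put each drawn sock into a box by colour. The largest draw with every box below 7 takes min(count, 6) from each colour; colours with fewer than 6 contribute all they have.
Σ min(cᵢ, 6) = 6 + 6 + 6 + 6 + 1 + 6 + 6 + 6 + 6 + 6 + 6 + 3 = 64.
Draw number 64 + 1 = 65 must push one box to 7.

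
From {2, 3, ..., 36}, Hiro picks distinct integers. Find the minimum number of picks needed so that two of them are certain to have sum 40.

20

A set avoiding the sum 40 can contain at most one of each pair {x, 40−x}, plus the 3 elements whose complement lies outside the range or equal to its own complement.
The integers 2, …, 20 (19 of them) are such a set: any two sum to at least 2+3 = 5 and at most 19+20 = 39 < 40.
By the pigeonhole principle, any 20th integer completes one of the 16 pairs, so 20 choices force a sum of 40.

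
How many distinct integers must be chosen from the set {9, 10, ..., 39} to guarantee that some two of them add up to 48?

Two chosen integers sum to 48 exactly when both halves of some pair {x, 48−x} with 9 ≤ x ≤ 48−x ≤ 39 are chosen — 15 such pairs.
The remaining 1 element (those with no distinct partner in range) can never complete a 48-sum, so the worst case takes all of them and one from each pair: 1 + 15 = 16.
Pigeonhole: the 17th integer has to be the second member of some pair, so 16 + 1 = 17.

17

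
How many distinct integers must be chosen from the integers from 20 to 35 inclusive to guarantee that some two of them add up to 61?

12

A set avoiding the sum 61 can contain at most one of each pair {x, 61−x}, plus the 6 elements whose complement lies outside the range.
The integers 20, …, 30 (11 of them) are such a set: any two sum to at least 20+21 = 41 and at most 29+30 = 59 < 61.
Any 12th integer completes one of the 5 pairs, so 12 choices force a sum of 61.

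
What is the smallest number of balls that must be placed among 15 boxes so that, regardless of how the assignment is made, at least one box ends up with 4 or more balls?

With 45 balls one could put exactly 3 in each of the 15 boxes, and no box would reach 4.
Pigeonhole: one more ball must land in a box that already has 3, giving it 4.
So 15 × 3 + 1 = 46 balls are required.

46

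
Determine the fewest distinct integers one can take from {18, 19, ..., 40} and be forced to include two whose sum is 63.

A set avoiding the sum 63 can contain at most one of each pair {x, 63−x}, plus the 5 elements whose complement lies outside the range.
The integers 18, …, 31 (14 of them) are such a set: any two sum to at least 18+19 = 37 and at most 30+31 = 61 < 63.
Any 15th integer completes one of the 9 pairs, so 15 choices force a sum of 63.

15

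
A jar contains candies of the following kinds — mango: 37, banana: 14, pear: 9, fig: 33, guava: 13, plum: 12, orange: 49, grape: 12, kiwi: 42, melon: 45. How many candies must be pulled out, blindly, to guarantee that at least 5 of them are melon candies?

In the worst case for collecting melon candies, every non-melon candy comes out first.
There are 37 + 14 + 9 + 33 + 13 + 12 + 49 + 12 + 42 = 221 non-melon candies altogether.
After those, each further candy must be melon, so 221 + 5 = 226 draws guarantee 5 melon candies.

226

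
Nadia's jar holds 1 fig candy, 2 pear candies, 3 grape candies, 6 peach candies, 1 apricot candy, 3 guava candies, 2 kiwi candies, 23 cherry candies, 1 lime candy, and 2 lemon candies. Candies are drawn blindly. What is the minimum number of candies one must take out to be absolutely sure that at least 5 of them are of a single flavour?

An adversary could hand out at most 4 candies per flavour (8 flavours run out sooner): 1 + 2 + 3 + 4 + 1 + 3 + 2 + 4 + 1 + 2 = 23 candies and still no flavour has 5.
Pigeonhole: one more candy lands in a flavour already at 4, so 24 draws are enough and 23 are not.

24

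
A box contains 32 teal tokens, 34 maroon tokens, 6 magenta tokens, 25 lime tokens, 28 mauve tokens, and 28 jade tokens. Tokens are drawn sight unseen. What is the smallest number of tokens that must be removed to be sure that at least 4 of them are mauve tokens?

129

In the worst case for collecting mauve tokens, every non-mauve token comes out first.
There are 32 + 34 + 6 + 25 + 28 = 125 non-mauve tokens altogether.
After those, each further token must be mauve, so 125 + 4 = 129 draws guarantee 4 mauve tokens.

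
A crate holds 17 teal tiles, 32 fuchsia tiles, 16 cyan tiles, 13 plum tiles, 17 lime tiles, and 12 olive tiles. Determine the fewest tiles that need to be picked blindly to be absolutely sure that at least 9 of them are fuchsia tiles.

84

In the worst case for collecting fuchsia tiles, every non-fuchsia tile comes out first.
There are 17 + 16 + 13 + 17 + 12 = 75 non-fuchsia tiles altogether.
After those, each further tile must be fuchsia, so 75 + 9 = 84 draws guarantee 9 fuchsia tiles.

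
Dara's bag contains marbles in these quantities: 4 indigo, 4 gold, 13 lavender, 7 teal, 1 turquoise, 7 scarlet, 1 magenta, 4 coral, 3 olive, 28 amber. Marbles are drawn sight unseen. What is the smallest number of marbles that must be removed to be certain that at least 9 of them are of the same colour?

An adversary could hand out at most 8 marbles per colour (8 colours run out sooner): 4 + 4 + 8 + 7 + 1 + 7 + 1 + 4 + 3 + 8 = 47 marbles and still no colour has 9.
One more marble lands in a colour already at 8, so 48 draws are enough and 47 are not.

48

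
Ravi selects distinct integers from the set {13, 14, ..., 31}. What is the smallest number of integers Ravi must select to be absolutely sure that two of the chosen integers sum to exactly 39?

Group the elements by complementary pair {x, 39−x}: {13,26}, {14,25}, {15,24}, …, giving 7 two-element pairs and 5 integers whose partner 39−x falls outside [13,31].
Treating each of those 12 groups as a pigeonhole, one can pick one integer per group — 12 integers — with no two summing to 39.
The 13th integer lands in an occupied pair, forcing a sum of 39.

13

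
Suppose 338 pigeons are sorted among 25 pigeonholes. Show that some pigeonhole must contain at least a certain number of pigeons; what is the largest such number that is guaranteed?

The 25 pigeonholes are the holes and the 338 pigeons are the pigeons.
If every pigeonhole held at most 13 pigeons, the total would be at most 25 × 13 = 325, which is less than 338.
So some pigeonhole holds at least ⌈338/25⌉ = 14 pigeons.

14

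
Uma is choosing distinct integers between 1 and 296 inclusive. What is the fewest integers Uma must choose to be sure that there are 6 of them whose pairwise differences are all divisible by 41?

Integers whose pairwise differences are multiples of 41 are exactly those sharing a remainder mod 41. The 41 residue classes mod 41 are the pigeonholes.
With 205 integers one could put 5 in each residue class and have no class reach 6.
The 206th integer pushes some class to 6, so 41·5 + 1 = 206.

206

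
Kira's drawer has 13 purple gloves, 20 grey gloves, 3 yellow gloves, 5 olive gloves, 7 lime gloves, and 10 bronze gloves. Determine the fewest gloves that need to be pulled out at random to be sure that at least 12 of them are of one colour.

48

An adversary could hand out at most 11 gloves per colour (4 colours run out sooner): 11 + 11 + 3 + 5 + 7 + 10 = 47 gloves and still no colour has 12.
By pigeonhole, one more glove lands in a colour already at 11, so 48 draws are enough and 47 are not.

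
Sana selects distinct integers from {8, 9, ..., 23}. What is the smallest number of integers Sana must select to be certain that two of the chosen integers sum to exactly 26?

Group the elements by complementary pair {x, 26−x}: {8,18}, {9,17}, {10,16}, …, giving 5 two-element pairs, the single value 13 (it cannot pair with itself since the integers are distinct), and 5 integers whose partner 26−x falls outside [8,23].
By pigeonhole, treating each of those 11 groups as a pigeonhole, one can pick one integer per group — 11 integers — with no two summing to 26.
The 12th integer lands in an occupied pair, forcing a sum of 26.

12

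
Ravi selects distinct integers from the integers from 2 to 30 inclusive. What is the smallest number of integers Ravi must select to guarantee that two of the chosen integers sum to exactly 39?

19

Two chosen integers sum to 39 exactly when both halves of some pair {x, 39−x} with 9 ≤ x ≤ 39−x ≤ 30 are chosen — 11 such pairs.
The remaining 7 elements (those with no distinct partner in range) can never complete a 39-sum, so the worst case takes all of them and one from each pair: 7 + 11 = 18.
Pigeonhole: the 19th integer has to be the second member of some pair, so 18 + 1 = 19.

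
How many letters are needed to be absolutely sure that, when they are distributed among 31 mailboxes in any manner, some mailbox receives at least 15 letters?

435

With 434 letters one could put exactly 14 in each of the 31 mailboxes, and no mailbox would reach 15.
Pigeonhole: one more letter must land in a mailbox that already has 14, giving it 15.
So 31 × 14 + 1 = 435 letters are required.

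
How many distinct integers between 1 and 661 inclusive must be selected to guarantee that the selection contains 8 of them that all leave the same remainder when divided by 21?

148

The 21 residue classes mod 21 are the pigeonholes.
With 147 integers one could put 7 in each residue class and have no class reach 8.
The 148th integer pushes some class to 8, so 21·7 + 1 = 148.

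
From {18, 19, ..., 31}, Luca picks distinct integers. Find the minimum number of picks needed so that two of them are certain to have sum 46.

A set avoiding the sum 46 can contain at most one of each pair {x, 46−x}, plus the 4 elements whose complement lies outside the range or equal to its own complement.
The integers 23, …, 31 (9 of them) are such a set: any two sum to at least 23+24 = 47 > 46.
Pigeonhole: any 10th integer completes one of the 5 pairs, so 10 choices force a sum of 46.

10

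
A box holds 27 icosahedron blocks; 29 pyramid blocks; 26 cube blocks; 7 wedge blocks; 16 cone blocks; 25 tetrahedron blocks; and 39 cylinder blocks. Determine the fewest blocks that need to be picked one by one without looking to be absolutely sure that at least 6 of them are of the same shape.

36

By pigeonhole, put each drawn block into a box by shape. The largest draw with every box below 6 takes min(count, 5) from each shape.
Σ min(cᵢ, 5) = 5 + 5 + 5 + 5 + 5 + 5 + 5 = 35.
Draw number 35 + 1 = 36 must push one box to 6.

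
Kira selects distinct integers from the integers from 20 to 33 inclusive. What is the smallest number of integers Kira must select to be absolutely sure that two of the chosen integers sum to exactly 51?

9

Group the elements by complementary pair {x, 51−x}: {20,31}, {21,30}, {22,29}, …, giving 6 two-element pairs and 2 integers whose partner 51−x falls outside [20,33].
Pigeonhole: treating each of those 8 groups as a pigeonhole, one can pick one integer per group — 8 integers — with no two summing to 51.
The 9th integer lands in an occupied pair, forcing a sum of 51.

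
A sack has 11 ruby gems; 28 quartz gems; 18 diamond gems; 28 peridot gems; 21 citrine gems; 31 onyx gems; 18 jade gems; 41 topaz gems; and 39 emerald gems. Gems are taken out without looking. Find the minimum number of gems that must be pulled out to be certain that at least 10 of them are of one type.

An adversary could hand out at most 9 gems per type: 9 + 9 + 9 + 9 + 9 + 9 + 9 + 9 + 9 = 81 gems and still no type has 10.
By pigeonhole, one more gem lands in a type already at 9, so 82 draws are enough and 81 are not.

82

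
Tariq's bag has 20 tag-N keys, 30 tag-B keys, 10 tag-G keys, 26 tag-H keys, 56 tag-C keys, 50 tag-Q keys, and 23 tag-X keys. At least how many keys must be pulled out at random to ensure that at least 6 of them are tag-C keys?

165

In the worst case for collecting tag-C keys, every non-tag-C key comes out first.
There are 20 + 30 + 10 + 26 + 50 + 23 = 159 non-tag-C keys altogether.
After those, each further key must be tag-C, so 159 + 6 = 165 draws guarantee 6 tag-C keys.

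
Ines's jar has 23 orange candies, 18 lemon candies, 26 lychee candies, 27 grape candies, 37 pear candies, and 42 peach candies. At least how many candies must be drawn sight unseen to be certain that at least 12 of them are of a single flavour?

The 6 flavours are the holes; the candies drawn are the pigeons.
To avoid 12 of any one flavour, the worst case takes at most 11 of each flavour.
That gives 11 + 11 + 11 + 11 + 11 + 11 = 66 candies with no flavour reaching 12.
The next candy forces some flavour to 12, so 66 + 1 = 67.

67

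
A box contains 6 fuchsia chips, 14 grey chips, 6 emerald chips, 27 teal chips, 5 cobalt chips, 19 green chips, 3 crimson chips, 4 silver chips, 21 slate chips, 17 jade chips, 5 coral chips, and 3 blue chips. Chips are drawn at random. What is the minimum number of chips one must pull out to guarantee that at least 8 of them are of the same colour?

68

The 12 colours are the holes; the chips drawn are the pigeons.
To avoid 8 of any one colour, the worst case takes at most 7 of each colour, or every chip of a colour that has fewer than 7.
That gives 6 + 7 + 6 + 7 + 5 + 7 + 3 + 4 + 7 + 7 + 5 + 3 = 67 chips with no colour reaching 8.
The next chip forces some colour to 8, so 67 + 1 = 68.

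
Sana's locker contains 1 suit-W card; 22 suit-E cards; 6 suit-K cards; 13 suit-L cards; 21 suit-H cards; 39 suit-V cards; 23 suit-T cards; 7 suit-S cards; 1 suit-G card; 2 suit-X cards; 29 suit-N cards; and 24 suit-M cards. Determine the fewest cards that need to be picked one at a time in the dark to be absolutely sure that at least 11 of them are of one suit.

An adversary could hand out at most 10 cards per suit (5 suits run out sooner): 1 + 10 + 6 + 10 + 10 + 10 + 10 + 7 + 1 + 2 + 10 + 10 = 87 cards and still no suit has 11.
One more card lands in a suit already at 10, so 88 draws are enough and 87 are not.

88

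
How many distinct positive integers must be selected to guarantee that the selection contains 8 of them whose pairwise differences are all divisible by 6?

43

Integers whose pairwise differences are multiples of 6 are exactly those sharing a remainder mod 6. Pigeonhole: the 6 residue classes mod 6 are the pigeonholes.
With 42 integers one could put 7 in each residue class and have no class reach 8.
The 43rd integer pushes some class to 8, so 6·7 + 1 = 43.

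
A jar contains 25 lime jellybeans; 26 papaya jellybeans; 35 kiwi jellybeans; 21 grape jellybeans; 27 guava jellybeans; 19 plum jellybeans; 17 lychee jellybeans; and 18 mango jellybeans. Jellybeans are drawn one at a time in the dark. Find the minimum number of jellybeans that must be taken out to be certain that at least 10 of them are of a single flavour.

The 8 flavours are the holes; the jellybeans drawn are the pigeons.
To avoid 10 of any one flavour, the worst case takes at most 9 of each flavour.
That gives 9 + 9 + 9 + 9 + 9 + 9 + 9 + 9 = 72 jellybeans with no flavour reaching 10.
The next jellybean forces some flavour to 10, so 72 + 1 = 73.

73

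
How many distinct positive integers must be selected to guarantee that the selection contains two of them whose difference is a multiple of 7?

Integers whose pairwise differences are multiples of 7 are exactly those sharing a remainder mod 7. The 7 residue classes mod 7 are the pigeonholes.
With 7 integers one could put 1 in each residue class and have no class reach 2.
The 8th integer pushes some class to 2, so 7·1 + 1 = 8.

8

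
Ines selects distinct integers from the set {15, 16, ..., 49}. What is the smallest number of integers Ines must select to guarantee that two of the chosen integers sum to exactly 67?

Two chosen integers sum to 67 exactly when both halves of some pair {x, 67−x} with 18 ≤ x ≤ 67−x ≤ 49 are chosen — 16 such pairs.
The remaining 3 elements (those with no distinct partner in range) can never complete a 67-sum, so the worst case takes all of them and one from each pair: 3 + 16 = 19.
The 20th integer has to be the second member of some pair, so 19 + 1 = 20.

20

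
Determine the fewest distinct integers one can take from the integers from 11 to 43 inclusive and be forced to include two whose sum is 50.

Two chosen integers sum to 50 exactly when both halves of some pair {x, 50−x} with 11 ≤ x ≤ 50−x ≤ 39 are chosen — 14 such pairs.
The remaining 5 elements (those with no distinct partner in range) can never complete a 50-sum, so the worst case takes all of them and one from each pair: 5 + 14 = 19.
By the pigeonhole principle, the 20th integer has to be the second member of some pair, so 19 + 1 = 20.

20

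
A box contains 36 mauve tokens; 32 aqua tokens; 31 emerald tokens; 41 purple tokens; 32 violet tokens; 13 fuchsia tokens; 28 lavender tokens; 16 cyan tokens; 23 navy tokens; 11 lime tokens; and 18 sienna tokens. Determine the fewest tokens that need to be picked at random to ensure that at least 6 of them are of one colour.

Pigeonhole: put each drawn token into a box by colour. The largest draw with every box below 6 takes min(count, 5) from each colour.
Σ min(cᵢ, 5) = 5 + 5 + 5 + 5 + 5 + 5 + 5 + 5 + 5 + 5 + 5 = 55.
Draw number 55 + 1 = 56 must push one box to 6.

56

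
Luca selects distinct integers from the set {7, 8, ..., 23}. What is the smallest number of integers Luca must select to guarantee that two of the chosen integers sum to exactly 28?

11

Group the elements by complementary pair {x, 28−x}: {7,21}, {8,20}, {9,19}, …, giving 7 two-element pairs; the single value 14 (it cannot pair with itself since the integers are distinct); and 2 integers whose partner 28−x falls outside [7,23].
Treating each of those 10 groups as a pigeonhole, one can pick one integer per group — 10 integers — with no two summing to 28.
The 11th integer lands in an occupied pair, forcing a sum of 28.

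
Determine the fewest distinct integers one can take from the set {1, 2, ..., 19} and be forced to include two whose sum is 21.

11

Group the elements by complementary pair {x, 21−x}: {2,19}, {3,18}, {4,17}, …, giving 9 two-element pairs and 1 integer whose partner 21−x falls outside [1,19].
By pigeonhole, treating each of those 10 groups as a pigeonhole, one can pick one integer per group — 10 integers — with no two summing to 21.
The 11th integer lands in an occupied pair, forcing a sum of 21.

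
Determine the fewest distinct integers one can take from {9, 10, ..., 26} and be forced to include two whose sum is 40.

13

A set avoiding the sum 40 can contain at most one of each pair {x, 40−x}, plus the 6 elements whose complement lies outside the range or equal to its own complement.
The integers 9, …, 20 (12 of them) are such a set: any two sum to at least 9+10 = 19 and at most 19+20 = 39 < 40.
Any 13th integer completes one of the 6 pairs, so 13 choices force a sum of 40.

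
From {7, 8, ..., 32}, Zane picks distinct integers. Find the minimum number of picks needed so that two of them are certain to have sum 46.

18

Group the elements by complementary pair {x, 46−x}: {14,32}, {15,31}, {16,30}, …, giving 9 two-element pairs, the single value 23 (it cannot pair with itself since the integers are distinct), and 7 integers whose partner 46−x falls outside [7,32].
Treating each of those 17 groups as a pigeonhole, one can pick one integer per group — 17 integers — with no two summing to 46.
The 18th integer lands in an occupied pair, forcing a sum of 46.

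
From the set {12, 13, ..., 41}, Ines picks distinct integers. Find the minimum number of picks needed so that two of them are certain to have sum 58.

Group the elements by complementary pair {x, 58−x}: {17,41}, {18,40}, {19,39}, …, giving 12 two-element pairs, the single value 29 (it cannot pair with itself since the integers are distinct), and 5 integers whose partner 58−x falls outside [12,41].
By the pigeonhole principle, treating each of those 18 groups as a pigeonhole, one can pick one integer per group — 18 integers — with no two summing to 58.
The 19th integer lands in an occupied pair, forcing a sum of 58.

19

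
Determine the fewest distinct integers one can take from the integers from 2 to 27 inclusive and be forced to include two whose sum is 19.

19

Two chosen integers sum to 19 exactly when both halves of some pair {x, 19−x} with 2 ≤ x ≤ 19−x ≤ 17 are chosen — 8 such pairs.
The remaining 10 elements (those with no distinct partner in range) can never complete a 19-sum, so the worst case takes all of them and one from each pair: 10 + 8 = 18.
The 19th integer has to be the second member of some pair, so 18 + 1 = 19.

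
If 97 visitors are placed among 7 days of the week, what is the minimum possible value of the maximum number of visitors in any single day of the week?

14

The 7 days of the week are the holes and the 97 visitors are the pigeons.
If every day of the week held at most 13 visitors, the total would be at most 7 × 13 = 91, which is less than 97.
So some day of the week holds at least ⌈97/7⌉ = 14 visitors.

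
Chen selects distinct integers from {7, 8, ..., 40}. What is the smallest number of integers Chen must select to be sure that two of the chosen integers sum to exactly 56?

23

Two chosen integers sum to 56 exactly when both halves of some pair {x, 56−x} with 16 ≤ x ≤ 56−x ≤ 40 are chosen — 12 such pairs.
The remaining 10 elements (those with no distinct partner in range) can never complete a 56-sum, so the worst case takes all of them and one from each pair: 10 + 12 = 22.
Pigeonhole: the 23rd integer has to be the second member of some pair, so 22 + 1 = 23.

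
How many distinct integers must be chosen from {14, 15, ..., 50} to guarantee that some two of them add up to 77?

A set avoiding the sum 77 can contain at most one of each pair {x, 77−x}, plus the 13 elements whose complement lies outside the range.
The integers 14, …, 38 (25 of them) are such a set: any two sum to at least 14+15 = 29 and at most 37+38 = 75 < 77.
By pigeonhole, any 26th integer completes one of the 12 pairs, so 26 choices force a sum of 77.

26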